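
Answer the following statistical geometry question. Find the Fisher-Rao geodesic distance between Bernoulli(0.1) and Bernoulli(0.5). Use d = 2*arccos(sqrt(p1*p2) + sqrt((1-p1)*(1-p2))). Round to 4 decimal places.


Geodesic distance on Bernoulli manifold:
d(p1,p2) = 2*arccos(sqrt(p1*p2) + sqrt((1-p1)*(1-p2))).
sqrt(p1*p2) = sqrt(0.1*0.5) = 0.223607.
sqrt((1-p1)*(1-p2)) = sqrt(0.9*0.5) = 0.67082.
arg = 0.223607 + 0.67082 = 0.894427.
d = 2*arccos(0.894427) = 0.9273

0.9273


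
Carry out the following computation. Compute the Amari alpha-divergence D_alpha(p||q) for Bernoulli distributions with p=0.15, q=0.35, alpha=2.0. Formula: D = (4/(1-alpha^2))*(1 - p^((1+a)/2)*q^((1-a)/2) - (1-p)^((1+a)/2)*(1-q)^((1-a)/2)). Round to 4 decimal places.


Amari alpha-divergence:
D = (4/(1-alpha^2))*(1 - p^((1+a)/2)*q^((1-a)/2) - (1-p)^((1+a)/2)*(1-q)^((1-a)/2)).
alpha = 2.0, p = 0.15, q = 0.35.
e1 = (1+alpha)/2 = 1.5, e2 = (1-alpha)/2 = -0.5.
t1 = p^e1 * q^e2 = 0.15^1.5 * 0.35^-0.5 = 0.098198.
t2 = (1-p)^e1 * (1-q)^e2 = 0.85^1.5 * 0.65^-0.5 = 0.972012.
4/(1-alpha^2) = -1.333333.
D = -1.333333*(1 - 0.098198 - 0.972012) = 0.0936

0.0936


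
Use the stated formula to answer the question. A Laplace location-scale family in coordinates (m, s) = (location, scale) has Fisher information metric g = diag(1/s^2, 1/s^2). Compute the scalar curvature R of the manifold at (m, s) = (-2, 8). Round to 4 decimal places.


The metric has the form g = (A dm^2 + B ds^2)/s^2 with A = 1, B = 1.
Substitute u = sqrt(A/B)*m: g = B*(du^2 + ds^2)/s^2, i.e. B times the
Poincare upper half-plane metric, which has constant Gaussian curvature -1.
Scaling a 2D metric by a constant c divides the Gaussian curvature by c,
so K = -1/B = -1/(1) = -1.0000 everywhere (the point (m, s) = (-2, 8) is irrelevant:
the curvature is constant).
Scalar curvature in dimension 2: R = 2K = -2/(1) = -2.0000.

-2.0000


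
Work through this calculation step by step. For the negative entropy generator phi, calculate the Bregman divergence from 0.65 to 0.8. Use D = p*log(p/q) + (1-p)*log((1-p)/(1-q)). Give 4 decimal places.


Bregman divergence with negative entropy generator:
D = p*log(p/q) + (1-p)*log((1-p)/(1-q)).
p = 0.65, q = 0.8.
p*log(p/q) = 0.65*log(0.65/0.8) = -0.134966.
(1-p)*log((1-p)/(1-q)) = 0.35*log(0.35/0.2) = 0.195866.
D = -0.134966 + 0.195866 = 0.0609

0.0609


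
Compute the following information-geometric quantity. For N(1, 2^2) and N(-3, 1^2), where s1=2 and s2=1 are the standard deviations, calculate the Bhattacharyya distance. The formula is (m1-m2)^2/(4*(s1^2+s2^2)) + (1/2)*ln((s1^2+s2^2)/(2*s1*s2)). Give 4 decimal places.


Bhattacharyya distance between two Gaussians:
DB = (m1-m2)^2/(4*(s1^2+s2^2)) + (1/2)*ln((s1^2+s2^2)/(2*s1*s2)).
(m1-m2)^2 = (4)^2 = 16.
s1^2+s2^2 = 4 + 1 = 5.
term1 = 16/20 = 0.8.
term2 = 0.5*ln(5/4.0) = 0.111572.
DB = 0.8 + 0.111572 = 0.9116

0.9116


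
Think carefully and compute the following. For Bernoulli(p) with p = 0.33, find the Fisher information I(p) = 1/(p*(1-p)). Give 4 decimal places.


For Bernoulli(p), Fisher information is I(p) = 1/(p*(1-p)).
p = 0.33, 1-p = 0.67.
p*(1-p) = 0.2211.
I(p) = 1/0.2211 = 4.5228

4.5228


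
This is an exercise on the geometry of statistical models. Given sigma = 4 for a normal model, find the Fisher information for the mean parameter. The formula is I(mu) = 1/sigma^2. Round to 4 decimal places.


The Fisher information for the mean of a normal distribution is I(mu) = 1/sigma^2.
sigma = 4, so sigma^2 = 16.
I(mu) = 1/16 = 0.0625

0.0625


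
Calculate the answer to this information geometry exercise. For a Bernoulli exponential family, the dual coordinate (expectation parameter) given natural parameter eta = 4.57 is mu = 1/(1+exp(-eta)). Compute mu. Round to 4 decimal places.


Dual coordinate (expectation parameter) for Bernoulli:
mu = 1/(1+exp(-eta)).
eta = 4.57.
exp(-eta) = exp(-4.57) = 0.010358.
mu = 1/(1+0.010358) = 0.9897

0.9897


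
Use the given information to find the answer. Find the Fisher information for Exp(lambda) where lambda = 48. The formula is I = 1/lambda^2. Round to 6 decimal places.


Fisher information for exponential: I(lambda) = 1/lambda^2.
lambda = 48, lambda^2 = 2304.
I = 1/2304 = 0.000434

0.000434


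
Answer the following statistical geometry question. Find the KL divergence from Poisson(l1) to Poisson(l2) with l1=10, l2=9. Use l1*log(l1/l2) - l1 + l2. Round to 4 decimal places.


KL divergence for Poisson:
KL = l1*log(l1/l2) - l1 + l2.
l1 = 10, l2 = 9.
log(10/9) = 0.105361.
l1*log(l1/l2) = 10 * 0.105361 = 1.053605.
KL = 1.053605 - 10 + 9 = 0.0536

0.0536


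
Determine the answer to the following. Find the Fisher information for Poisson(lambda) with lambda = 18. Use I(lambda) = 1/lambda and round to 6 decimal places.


Fisher information for Poisson: I(lambda) = 1/lambda.
lambda = 18.
I(lambda) = 1/18 = 0.055556

0.055556


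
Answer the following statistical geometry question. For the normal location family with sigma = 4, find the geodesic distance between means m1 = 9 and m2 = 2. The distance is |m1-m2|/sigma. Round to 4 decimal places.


On the fixed-variance normal subfamily, geodesic distance = |m1-m2|/sigma.
|9 - 2| = 7.
sigma = 4.
d = 7/4 = 1.7500

1.7500


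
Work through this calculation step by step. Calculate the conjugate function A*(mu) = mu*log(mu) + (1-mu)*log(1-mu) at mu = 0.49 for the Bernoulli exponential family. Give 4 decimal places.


Legendre transform for Bernoulli:
A*(mu) = mu*log(mu) + (1-mu)*log(1-mu).
mu = 0.49, 1-mu = 0.51.
mu*log(mu) = 0.49*log(0.49) = -0.349541.
(1-mu)*log(1-mu) = 0.51*log(0.51) = -0.343406.
A* = -0.349541 + -0.343406 = -0.6929

-0.6929


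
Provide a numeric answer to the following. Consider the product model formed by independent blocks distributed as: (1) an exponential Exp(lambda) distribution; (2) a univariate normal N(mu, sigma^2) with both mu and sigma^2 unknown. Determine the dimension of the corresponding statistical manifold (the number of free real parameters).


The dimension of a statistical manifold equals the number of free
(independent) real parameters of the model. For a product of independent
blocks the parameter counts add.
- exponential (lambda): 1.
- normal (mu, sigma^2): 2.
Total = 1 + 2 = 3.
Dimension = 3

3


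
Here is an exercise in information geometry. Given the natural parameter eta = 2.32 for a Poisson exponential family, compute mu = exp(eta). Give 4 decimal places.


Expectation parameter for Poisson exponential family:
mu = exp(eta).
eta = 2.32.
mu = exp(2.32) = 10.1757

10.1757


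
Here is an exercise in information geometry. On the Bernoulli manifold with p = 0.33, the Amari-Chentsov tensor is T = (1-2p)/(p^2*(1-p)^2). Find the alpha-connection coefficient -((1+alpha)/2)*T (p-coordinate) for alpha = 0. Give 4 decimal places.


Skewness (Amari-Chentsov) tensor: T = (1-2p)/(p^2*(1-p)^2).
p = 0.33, 1-2p = 0.34, p^2 = 0.1089, (1-p)^2 = 0.4489.
T = 0.34/(0.1089 * 0.4489) = 6.955069.
In the p-coordinate, Gamma^(alpha) = Gamma^(0) - (alpha/2)*T with Gamma^(0) = (1/2)*g'(p) = -T/2,
so Gamma^(alpha) = -((1+alpha)/2)*T.
alpha = 0, -(1+alpha)/2 = -0.5.
Gamma = -0.5 * 6.955069 = -3.4775

-3.4775


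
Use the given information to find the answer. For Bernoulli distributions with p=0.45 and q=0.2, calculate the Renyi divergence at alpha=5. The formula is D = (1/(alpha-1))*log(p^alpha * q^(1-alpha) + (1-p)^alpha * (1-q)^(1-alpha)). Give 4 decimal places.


Renyi divergence of order alpha between Bernoulli distributions:
D = (1/(alpha-1))*log(p^alpha * q^(1-alpha) + (1-p)^alpha * (1-q)^(1-alpha)).
alpha = 5, p = 0.45, q = 0.2.
p^alpha * q^(1-alpha) = 0.45^5 * 0.2^-4 = 11.533008.
(1-p)^alpha * (1-q)^(1-alpha) = 0.55^5 * 0.8^-4 = 0.122872.
sum = 11.533008 + 0.122872 = 11.65588.
D = (1/4)*log(11.65588) = 0.6140

0.6140


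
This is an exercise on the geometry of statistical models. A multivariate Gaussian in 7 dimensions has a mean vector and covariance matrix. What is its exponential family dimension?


Exponential family dimension calculation:
For 7-dim MVN: mean has 7 params, covariance has 7*8/2 = 28 unique entries.
Total dim = 7 + 28 = 35.

35


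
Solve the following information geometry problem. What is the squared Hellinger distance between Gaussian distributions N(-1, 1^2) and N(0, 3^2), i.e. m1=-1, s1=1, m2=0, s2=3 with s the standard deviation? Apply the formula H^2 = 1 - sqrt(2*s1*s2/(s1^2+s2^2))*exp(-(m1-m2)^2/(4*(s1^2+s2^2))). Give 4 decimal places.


Squared Hellinger distance for Gaussians:
H^2 = 1 - sqrt(2*s1*s2/(s1^2+s2^2)) * exp(-(m1-m2)^2/(4*(s1^2+s2^2))).
s1^2 = 1, s2^2 = 9, s1^2+s2^2 = 10.
sqrt(2*1*3/(10)) = 0.774597.
(m1-m2)^2 = (-1)^2 = 1.
exp(-1/(4*10)) = exp(-0.025) = 0.97531.
H^2 = 1 - 0.774597*0.97531 = 0.2445

0.2445


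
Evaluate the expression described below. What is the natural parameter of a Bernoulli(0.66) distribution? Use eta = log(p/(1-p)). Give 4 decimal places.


Natural parameter for Bernoulli: eta = log(p/(1-p)).
p = 0.66, 1-p = 0.34.
p/(1-p) = 1.941176.
eta = log(1.941176) = 0.6633

0.6633


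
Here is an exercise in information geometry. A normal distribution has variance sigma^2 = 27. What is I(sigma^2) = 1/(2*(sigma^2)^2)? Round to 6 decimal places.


Fisher information for variance: I(sigma^2) = 1/(2*sigma^4).
sigma^2 = 27, so sigma^4 = 729.
I = 1/(2*729) = 1/1458 = 0.000686

0.000686


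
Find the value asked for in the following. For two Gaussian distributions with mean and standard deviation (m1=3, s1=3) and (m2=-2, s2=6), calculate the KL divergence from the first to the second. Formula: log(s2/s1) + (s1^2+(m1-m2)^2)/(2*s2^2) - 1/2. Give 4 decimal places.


KL divergence between normal distributions:
KL = log(s2/s1) + (s1^2 + (m1-m2)^2)/(2*s2^2) - 1/2.
log(6/3) = 0.693147.
(3^2 + (3--2)^2)/(2*6^2) = (9 + 25)/72 = 0.472222.
KL = 0.693147 + 0.472222 - 0.5 = 0.6654

0.6654


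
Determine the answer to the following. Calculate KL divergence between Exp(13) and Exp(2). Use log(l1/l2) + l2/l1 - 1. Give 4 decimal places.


KL divergence for exponential family:
KL = log(l1/l2) + l2/l1 - 1.
log(13/2) = 1.871802.
2/13 = 0.153846.
KL = 1.871802 + 0.153846 - 1 = 1.0256

1.0256


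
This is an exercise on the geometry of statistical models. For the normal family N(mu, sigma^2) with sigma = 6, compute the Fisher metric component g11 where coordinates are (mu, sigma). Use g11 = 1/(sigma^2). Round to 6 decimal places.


For the 2-parameter normal family, the Fisher metric has:
  g11 = 1/sigma^2, g22 = 2/sigma^2.
sigma = 6, sigma^2 = 36.
g11 = 0.027778

0.027778


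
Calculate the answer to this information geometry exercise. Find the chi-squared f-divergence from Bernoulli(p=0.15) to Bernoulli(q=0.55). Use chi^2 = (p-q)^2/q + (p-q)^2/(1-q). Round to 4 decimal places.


Chi-squared divergence between Bernoulli distributions:
chi^2 = (p-q)^2/q + (p-q)^2/(1-q).
p = 0.15, q = 0.55, p-q = -0.4.
(p-q)^2 = 0.16.
term1 = 0.16/0.55 = 0.290909.
term2 = 0.16/0.45 = 0.355556.
chi^2 = 0.290909 + 0.355556 = 0.6465

0.6465


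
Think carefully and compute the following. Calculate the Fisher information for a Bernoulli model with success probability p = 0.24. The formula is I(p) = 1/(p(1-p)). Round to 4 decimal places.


For Bernoulli(p), Fisher information is I(p) = 1/(p*(1-p)).
p = 0.24, 1-p = 0.76.
p*(1-p) = 0.1824.
I(p) = 1/0.1824 = 5.4825

5.4825


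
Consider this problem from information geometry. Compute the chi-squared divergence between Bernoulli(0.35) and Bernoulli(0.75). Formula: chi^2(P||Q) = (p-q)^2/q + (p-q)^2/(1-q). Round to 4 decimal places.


Chi-squared divergence between Bernoulli distributions:
chi^2 = (p-q)^2/q + (p-q)^2/(1-q).
p = 0.35, q = 0.75, p-q = -0.4.
(p-q)^2 = 0.16.
term1 = 0.16/0.75 = 0.213333.
term2 = 0.16/0.25 = 0.64.
chi^2 = 0.213333 + 0.64 = 0.8533

0.8533


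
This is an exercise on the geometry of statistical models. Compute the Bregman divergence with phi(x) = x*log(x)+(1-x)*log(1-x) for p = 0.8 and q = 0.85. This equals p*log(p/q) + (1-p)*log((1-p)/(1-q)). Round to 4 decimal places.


Bregman divergence with negative entropy generator:
D = p*log(p/q) + (1-p)*log((1-p)/(1-q)).
p = 0.8, q = 0.85.
p*log(p/q) = 0.8*log(0.8/0.85) = -0.0485.
(1-p)*log((1-p)/(1-q)) = 0.2*log(0.2/0.15) = 0.057536.
D = -0.0485 + 0.057536 = 0.0090

0.0090


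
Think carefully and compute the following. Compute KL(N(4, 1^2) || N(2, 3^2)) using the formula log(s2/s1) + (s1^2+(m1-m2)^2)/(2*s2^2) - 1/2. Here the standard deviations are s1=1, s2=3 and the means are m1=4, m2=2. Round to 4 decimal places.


KL divergence between normal distributions:
KL = log(s2/s1) + (s1^2 + (m1-m2)^2)/(2*s2^2) - 1/2.
log(3/1) = 1.098612.
(1^2 + (4-2)^2)/(2*3^2) = (1 + 4)/18 = 0.277778.
KL = 1.098612 + 0.277778 - 0.5 = 0.8764

0.8764


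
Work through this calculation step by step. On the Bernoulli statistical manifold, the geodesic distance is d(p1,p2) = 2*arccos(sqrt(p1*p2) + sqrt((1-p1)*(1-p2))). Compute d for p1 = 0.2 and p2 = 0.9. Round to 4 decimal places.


Geodesic distance on Bernoulli manifold:
d(p1,p2) = 2*arccos(sqrt(p1*p2) + sqrt((1-p1)*(1-p2))).
sqrt(p1*p2) = sqrt(0.2*0.9) = 0.424264.
sqrt((1-p1)*(1-p2)) = sqrt(0.8*0.1) = 0.282843.
arg = 0.424264 + 0.282843 = 0.707107.
d = 2*arccos(0.707107) = 1.5708

1.5708


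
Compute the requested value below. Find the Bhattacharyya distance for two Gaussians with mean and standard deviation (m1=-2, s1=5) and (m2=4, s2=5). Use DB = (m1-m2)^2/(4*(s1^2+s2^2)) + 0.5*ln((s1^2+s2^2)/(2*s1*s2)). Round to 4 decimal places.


Bhattacharyya distance between two Gaussians:
DB = (m1-m2)^2/(4*(s1^2+s2^2)) + (1/2)*ln((s1^2+s2^2)/(2*s1*s2)).
(m1-m2)^2 = (-6)^2 = 36.
s1^2+s2^2 = 25 + 25 = 50.
term1 = 36/200 = 0.18.
term2 = 0.5*ln(50/50.0) = 0.0.
DB = 0.18 + 0.0 = 0.1800

0.1800


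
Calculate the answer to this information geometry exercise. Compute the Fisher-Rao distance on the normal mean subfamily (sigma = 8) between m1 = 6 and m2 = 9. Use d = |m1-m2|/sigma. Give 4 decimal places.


On the fixed-variance normal subfamily, geodesic distance = |m1-m2|/sigma.
|6 - 9| = 3.
sigma = 8.
d = 3/8 = 0.3750

0.3750


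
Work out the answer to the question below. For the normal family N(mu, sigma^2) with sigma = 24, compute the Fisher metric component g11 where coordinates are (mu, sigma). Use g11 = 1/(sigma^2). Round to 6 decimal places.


For the 2-parameter normal family, the Fisher metric has:
  g11 = 1/sigma^2, g22 = 2/sigma^2.
sigma = 24, sigma^2 = 576.
g11 = 0.001736

0.001736


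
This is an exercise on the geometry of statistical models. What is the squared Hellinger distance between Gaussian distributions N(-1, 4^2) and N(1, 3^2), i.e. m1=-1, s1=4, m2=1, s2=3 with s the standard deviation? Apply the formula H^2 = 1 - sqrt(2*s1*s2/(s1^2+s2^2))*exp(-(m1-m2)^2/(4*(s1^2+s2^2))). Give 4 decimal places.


Squared Hellinger distance for Gaussians:
H^2 = 1 - sqrt(2*s1*s2/(s1^2+s2^2)) * exp(-(m1-m2)^2/(4*(s1^2+s2^2))).
s1^2 = 16, s2^2 = 9, s1^2+s2^2 = 25.
sqrt(2*4*3/(25)) = 0.979796.
(m1-m2)^2 = (-2)^2 = 4.
exp(-4/(4*25)) = exp(-0.04) = 0.960789.
H^2 = 1 - 0.979796*0.960789 = 0.0586

0.0586


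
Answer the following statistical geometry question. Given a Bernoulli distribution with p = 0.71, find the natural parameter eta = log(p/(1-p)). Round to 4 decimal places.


Natural parameter for Bernoulli: eta = log(p/(1-p)).
p = 0.71, 1-p = 0.29.
p/(1-p) = 2.448276.
eta = log(2.448276) = 0.8954

0.8954


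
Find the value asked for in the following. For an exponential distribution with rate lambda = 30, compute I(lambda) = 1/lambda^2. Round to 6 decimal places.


Fisher information for exponential: I(lambda) = 1/lambda^2.
lambda = 30, lambda^2 = 900.
I = 1/900 = 0.001111

0.001111


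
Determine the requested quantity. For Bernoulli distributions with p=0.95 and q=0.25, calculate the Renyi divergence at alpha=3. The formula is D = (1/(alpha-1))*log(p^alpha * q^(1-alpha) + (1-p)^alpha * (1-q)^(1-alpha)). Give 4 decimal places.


Renyi divergence of order alpha between Bernoulli distributions:
D = (1/(alpha-1))*log(p^alpha * q^(1-alpha) + (1-p)^alpha * (1-q)^(1-alpha)).
alpha = 3, p = 0.95, q = 0.25.
p^alpha * q^(1-alpha) = 0.95^3 * 0.25^-2 = 13.718.
(1-p)^alpha * (1-q)^(1-alpha) = 0.05^3 * 0.75^-2 = 0.000222.
sum = 13.718 + 0.000222 = 13.718222.
D = (1/2)*log(13.718222) = 1.3094

1.3094


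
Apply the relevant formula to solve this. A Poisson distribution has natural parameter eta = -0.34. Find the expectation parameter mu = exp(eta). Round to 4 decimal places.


Expectation parameter for Poisson exponential family:
mu = exp(eta).
eta = -0.34.
mu = exp(-0.34) = 0.7118

0.7118


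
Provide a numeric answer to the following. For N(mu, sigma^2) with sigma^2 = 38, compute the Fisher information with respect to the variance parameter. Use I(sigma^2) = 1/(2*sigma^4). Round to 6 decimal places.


Fisher information for variance: I(sigma^2) = 1/(2*sigma^4).
sigma^2 = 38, so sigma^4 = 1444.
I = 1/(2*1444) = 1/2888 = 0.000346

0.000346


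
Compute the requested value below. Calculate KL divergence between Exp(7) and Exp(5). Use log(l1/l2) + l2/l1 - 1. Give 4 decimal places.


KL divergence for exponential family:
KL = log(l1/l2) + l2/l1 - 1.
log(7/5) = 0.336472.
5/7 = 0.714286.
KL = 0.336472 + 0.714286 - 1 = 0.0508

0.0508


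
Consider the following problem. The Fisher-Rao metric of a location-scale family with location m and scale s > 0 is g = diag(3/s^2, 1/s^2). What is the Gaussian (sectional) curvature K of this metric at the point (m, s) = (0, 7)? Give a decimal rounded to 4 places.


The metric has the form g = (A dm^2 + B ds^2)/s^2 with A = 3, B = 1.
Substitute u = sqrt(A/B)*m: g = B*(du^2 + ds^2)/s^2, i.e. B times the
Poincare upper half-plane metric, which has constant Gaussian curvature -1.
Scaling a 2D metric by a constant c divides the Gaussian curvature by c,
so K = -1/B = -1/(1) = -1.0000 everywhere (the point (m, s) = (0, 7) is irrelevant:
the curvature is constant).
The requested Gaussian curvature is K = -1.0000.

-1.0000


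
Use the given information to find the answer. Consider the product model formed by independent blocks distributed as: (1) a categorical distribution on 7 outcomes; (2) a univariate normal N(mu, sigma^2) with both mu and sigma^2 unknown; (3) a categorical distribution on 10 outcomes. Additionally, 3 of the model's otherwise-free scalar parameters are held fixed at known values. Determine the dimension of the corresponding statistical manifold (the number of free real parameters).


The dimension of a statistical manifold equals the number of free
(independent) real parameters of the model. For a product of independent
blocks the parameter counts add.
- categorical on 7 outcomes (probabilities sum to 1): 7-1 = 6.
- normal (mu, sigma^2): 2.
- categorical on 10 outcomes (probabilities sum to 1): 10-1 = 9.
Total = 6 + 2 + 9 = 17.
3 parameter(s) fixed at known values: 17 - 3 = 14.
Dimension = 14

14


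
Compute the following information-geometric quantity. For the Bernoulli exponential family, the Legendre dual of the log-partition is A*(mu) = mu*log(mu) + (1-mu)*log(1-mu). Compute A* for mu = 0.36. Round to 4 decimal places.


Legendre transform for Bernoulli:
A*(mu) = mu*log(mu) + (1-mu)*log(1-mu).
mu = 0.36, 1-mu = 0.64.
mu*log(mu) = 0.36*log(0.36) = -0.367794.
(1-mu)*log(1-mu) = 0.64*log(0.64) = -0.285624.
A* = -0.367794 + -0.285624 = -0.6534

-0.6534


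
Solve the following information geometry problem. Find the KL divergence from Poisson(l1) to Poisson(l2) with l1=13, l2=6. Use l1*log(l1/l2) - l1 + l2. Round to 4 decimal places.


KL divergence for Poisson:
KL = l1*log(l1/l2) - l1 + l2.
l1 = 13, l2 = 6.
log(13/6) = 0.77319.
l1*log(l1/l2) = 13 * 0.77319 = 10.051469.
KL = 10.051469 - 13 + 6 = 3.0515

3.0515


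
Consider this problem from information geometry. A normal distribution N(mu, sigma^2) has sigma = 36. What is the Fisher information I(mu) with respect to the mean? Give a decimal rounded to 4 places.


The Fisher information for the mean of a normal distribution is I(mu) = 1/sigma^2.
sigma = 36, so sigma^2 = 1296.
I(mu) = 1/1296 = 0.0008

0.0008


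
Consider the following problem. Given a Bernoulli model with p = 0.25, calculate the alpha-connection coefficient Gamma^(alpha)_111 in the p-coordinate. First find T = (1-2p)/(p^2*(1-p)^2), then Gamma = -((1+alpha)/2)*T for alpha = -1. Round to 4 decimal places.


Skewness (Amari-Chentsov) tensor: T = (1-2p)/(p^2*(1-p)^2).
p = 0.25, 1-2p = 0.5, p^2 = 0.0625, (1-p)^2 = 0.5625.
T = 0.5/(0.0625 * 0.5625) = 14.222222.
In the p-coordinate, Gamma^(alpha) = Gamma^(0) - (alpha/2)*T with Gamma^(0) = (1/2)*g'(p) = -T/2,
so Gamma^(alpha) = -((1+alpha)/2)*T.
alpha = -1, -(1+alpha)/2 = 0.0.
Gamma = 0.0 * 14.222222 = 0.0000

0.0000


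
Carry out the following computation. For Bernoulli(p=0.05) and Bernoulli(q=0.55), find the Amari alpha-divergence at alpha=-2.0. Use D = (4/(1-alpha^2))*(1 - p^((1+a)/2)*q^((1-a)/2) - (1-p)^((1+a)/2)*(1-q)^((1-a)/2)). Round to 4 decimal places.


Amari alpha-divergence:
D = (4/(1-alpha^2))*(1 - p^((1+a)/2)*q^((1-a)/2) - (1-p)^((1+a)/2)*(1-q)^((1-a)/2)).
alpha = -2.0, p = 0.05, q = 0.55.
e1 = (1+alpha)/2 = -0.5, e2 = (1-alpha)/2 = 1.5.
t1 = p^e1 * q^e2 = 0.05^-0.5 * 0.55^1.5 = 1.824144.
t2 = (1-p)^e1 * (1-q)^e2 = 0.95^-0.5 * 0.45^1.5 = 0.309711.
4/(1-alpha^2) = -1.333333.
D = -1.333333*(1 - 1.824144 - 0.309711) = 1.5118

1.5118


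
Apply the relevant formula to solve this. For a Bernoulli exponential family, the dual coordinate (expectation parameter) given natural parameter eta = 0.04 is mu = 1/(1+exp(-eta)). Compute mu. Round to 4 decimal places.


Dual coordinate (expectation parameter) for Bernoulli:
mu = 1/(1+exp(-eta)).
eta = 0.04.
exp(-eta) = exp(-0.04) = 0.960789.
mu = 1/(1+0.960789) = 0.5100

0.5100


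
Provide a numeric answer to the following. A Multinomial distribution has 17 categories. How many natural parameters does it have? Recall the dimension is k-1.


Exponential family dimension calculation:
For Multinomial with k=17 categories, dim = k-1 = 16.

16


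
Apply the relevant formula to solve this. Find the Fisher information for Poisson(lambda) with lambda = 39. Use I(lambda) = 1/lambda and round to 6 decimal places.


Fisher information for Poisson: I(lambda) = 1/lambda.
lambda = 39.
I(lambda) = 1/39 = 0.025641

0.025641


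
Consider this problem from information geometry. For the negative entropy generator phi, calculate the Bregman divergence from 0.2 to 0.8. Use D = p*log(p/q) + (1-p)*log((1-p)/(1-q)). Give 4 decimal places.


Bregman divergence with negative entropy generator:
D = p*log(p/q) + (1-p)*log((1-p)/(1-q)).
p = 0.2, q = 0.8.
p*log(p/q) = 0.2*log(0.2/0.8) = -0.277259.
(1-p)*log((1-p)/(1-q)) = 0.8*log(0.8/0.2) = 1.109035.
D = -0.277259 + 1.109035 = 0.8318

0.8318


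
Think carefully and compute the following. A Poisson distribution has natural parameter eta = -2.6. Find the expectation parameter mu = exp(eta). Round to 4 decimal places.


Expectation parameter for Poisson exponential family:
mu = exp(eta).
eta = -2.6.
mu = exp(-2.6) = 0.0743

0.0743


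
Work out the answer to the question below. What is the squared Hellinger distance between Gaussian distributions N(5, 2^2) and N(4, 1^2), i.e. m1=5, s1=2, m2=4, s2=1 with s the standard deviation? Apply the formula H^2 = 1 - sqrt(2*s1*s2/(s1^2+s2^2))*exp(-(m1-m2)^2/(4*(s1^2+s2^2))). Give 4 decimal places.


Squared Hellinger distance for Gaussians:
H^2 = 1 - sqrt(2*s1*s2/(s1^2+s2^2)) * exp(-(m1-m2)^2/(4*(s1^2+s2^2))).
s1^2 = 4, s2^2 = 1, s1^2+s2^2 = 5.
sqrt(2*2*1/(5)) = 0.894427.
(m1-m2)^2 = (1)^2 = 1.
exp(-1/(4*5)) = exp(-0.05) = 0.951229.
H^2 = 1 - 0.894427*0.951229 = 0.1492

0.1492


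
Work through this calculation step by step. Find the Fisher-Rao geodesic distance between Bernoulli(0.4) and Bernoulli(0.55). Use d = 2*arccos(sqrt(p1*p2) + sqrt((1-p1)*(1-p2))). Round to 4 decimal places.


Geodesic distance on Bernoulli manifold:
d(p1,p2) = 2*arccos(sqrt(p1*p2) + sqrt((1-p1)*(1-p2))).
sqrt(p1*p2) = sqrt(0.4*0.55) = 0.469042.
sqrt((1-p1)*(1-p2)) = sqrt(0.6*0.45) = 0.519615.
arg = 0.469042 + 0.519615 = 0.988657.
d = 2*arccos(0.988657) = 0.3015

0.3015


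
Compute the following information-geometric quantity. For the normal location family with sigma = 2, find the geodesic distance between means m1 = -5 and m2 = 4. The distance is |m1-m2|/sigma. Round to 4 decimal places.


On the fixed-variance normal subfamily, geodesic distance = |m1-m2|/sigma.
|-5 - 4| = 9.
sigma = 2.
d = 9/2 = 4.5000

4.5000


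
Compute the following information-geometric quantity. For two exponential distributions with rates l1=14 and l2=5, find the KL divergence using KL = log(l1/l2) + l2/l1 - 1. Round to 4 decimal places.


KL divergence for exponential family:
KL = log(l1/l2) + l2/l1 - 1.
log(14/5) = 1.029619.
5/14 = 0.357143.
KL = 1.029619 + 0.357143 - 1 = 0.3868

0.3868


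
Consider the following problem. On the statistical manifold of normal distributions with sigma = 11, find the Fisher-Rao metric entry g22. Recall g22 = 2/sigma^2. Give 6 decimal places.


For the 2-parameter normal family, the Fisher metric has:
  g11 = 1/sigma^2, g22 = 2/sigma^2.
sigma = 11, sigma^2 = 121.
g22 = 0.016529

0.016529


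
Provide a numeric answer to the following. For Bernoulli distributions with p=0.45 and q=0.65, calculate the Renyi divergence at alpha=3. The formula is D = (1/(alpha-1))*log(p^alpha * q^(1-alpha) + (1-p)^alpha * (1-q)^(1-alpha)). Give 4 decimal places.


Renyi divergence of order alpha between Bernoulli distributions:
D = (1/(alpha-1))*log(p^alpha * q^(1-alpha) + (1-p)^alpha * (1-q)^(1-alpha)).
alpha = 3, p = 0.45, q = 0.65.
p^alpha * q^(1-alpha) = 0.45^3 * 0.65^-2 = 0.21568.
(1-p)^alpha * (1-q)^(1-alpha) = 0.55^3 * 0.35^-2 = 1.358163.
sum = 0.21568 + 1.358163 = 1.573844.
D = (1/2)*log(1.573844) = 0.2268

0.2268


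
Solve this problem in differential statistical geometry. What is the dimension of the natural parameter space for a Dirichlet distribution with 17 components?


Exponential family dimension calculation:
Dirichlet with 17 components has 17 natural parameters.

17


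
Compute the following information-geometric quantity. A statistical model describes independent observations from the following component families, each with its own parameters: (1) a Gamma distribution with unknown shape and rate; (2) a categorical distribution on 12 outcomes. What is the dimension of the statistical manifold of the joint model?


The dimension of a statistical manifold equals the number of free
(independent) real parameters of the model. For a product of independent
blocks the parameter counts add.
- Gamma (shape, rate): 2.
- categorical on 12 outcomes (probabilities sum to 1): 12-1 = 11.
Total = 2 + 11 = 13.
Dimension = 13

13


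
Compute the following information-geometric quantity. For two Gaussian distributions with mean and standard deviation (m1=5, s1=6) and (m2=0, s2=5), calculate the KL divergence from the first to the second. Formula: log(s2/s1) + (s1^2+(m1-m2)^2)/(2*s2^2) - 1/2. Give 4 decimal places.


KL divergence between normal distributions:
KL = log(s2/s1) + (s1^2 + (m1-m2)^2)/(2*s2^2) - 1/2.
log(5/6) = -0.182322.
(6^2 + (5-0)^2)/(2*5^2) = (36 + 25)/50 = 1.22.
KL = -0.182322 + 1.22 - 0.5 = 0.5377

0.5377


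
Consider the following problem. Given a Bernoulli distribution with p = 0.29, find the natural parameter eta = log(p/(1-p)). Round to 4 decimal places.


Natural parameter for Bernoulli: eta = log(p/(1-p)).
p = 0.29, 1-p = 0.71.
p/(1-p) = 0.408451.
eta = log(0.408451) = -0.8954

-0.8954


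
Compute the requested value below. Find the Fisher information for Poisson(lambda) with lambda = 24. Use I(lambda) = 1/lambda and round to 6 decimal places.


Fisher information for Poisson: I(lambda) = 1/lambda.
lambda = 24.
I(lambda) = 1/24 = 0.041667

0.041667


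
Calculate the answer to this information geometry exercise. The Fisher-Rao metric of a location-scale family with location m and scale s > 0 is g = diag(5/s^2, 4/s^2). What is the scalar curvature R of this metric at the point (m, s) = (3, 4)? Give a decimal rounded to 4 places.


The metric has the form g = (A dm^2 + B ds^2)/s^2 with A = 5, B = 4.
Substitute u = sqrt(A/B)*m: g = B*(du^2 + ds^2)/s^2, i.e. B times the
Poincare upper half-plane metric, which has constant Gaussian curvature -1.
Scaling a 2D metric by a constant c divides the Gaussian curvature by c,
so K = -1/B = -1/(4) = -0.2500 everywhere (the point (m, s) = (3, 4) is irrelevant:
the curvature is constant).
Scalar curvature in dimension 2: R = 2K = -2/(4) = -0.5000.

-0.5000


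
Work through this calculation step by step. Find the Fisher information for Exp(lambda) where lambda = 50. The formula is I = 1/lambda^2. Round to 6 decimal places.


Fisher information for exponential: I(lambda) = 1/lambda^2.
lambda = 50, lambda^2 = 2500.
I = 1/2500 = 0.000400

0.000400


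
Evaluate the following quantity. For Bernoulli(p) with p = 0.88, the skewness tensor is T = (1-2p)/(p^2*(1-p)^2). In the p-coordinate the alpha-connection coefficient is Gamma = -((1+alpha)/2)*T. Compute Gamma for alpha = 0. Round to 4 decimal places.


Skewness (Amari-Chentsov) tensor: T = (1-2p)/(p^2*(1-p)^2).
p = 0.88, 1-2p = -0.76, p^2 = 0.7744, (1-p)^2 = 0.0144.
T = -0.76/(0.7744 * 0.0144) = -68.153122.
In the p-coordinate, Gamma^(alpha) = Gamma^(0) - (alpha/2)*T with Gamma^(0) = (1/2)*g'(p) = -T/2,
so Gamma^(alpha) = -((1+alpha)/2)*T.
alpha = 0, -(1+alpha)/2 = -0.5.
Gamma = -0.5 * -68.153122 = 34.0766

34.0766


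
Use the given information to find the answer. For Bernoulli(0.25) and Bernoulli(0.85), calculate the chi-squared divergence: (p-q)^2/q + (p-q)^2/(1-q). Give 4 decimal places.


Chi-squared divergence between Bernoulli distributions:
chi^2 = (p-q)^2/q + (p-q)^2/(1-q).
p = 0.25, q = 0.85, p-q = -0.6.
(p-q)^2 = 0.36.
term1 = 0.36/0.85 = 0.423529.
term2 = 0.36/0.15 = 2.4.
chi^2 = 0.423529 + 2.4 = 2.8235

2.8235


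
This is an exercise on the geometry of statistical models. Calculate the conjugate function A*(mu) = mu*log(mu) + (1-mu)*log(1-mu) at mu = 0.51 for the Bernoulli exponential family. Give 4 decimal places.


Legendre transform for Bernoulli:
A*(mu) = mu*log(mu) + (1-mu)*log(1-mu).
mu = 0.51, 1-mu = 0.49.
mu*log(mu) = 0.51*log(0.51) = -0.343406.
(1-mu)*log(1-mu) = 0.49*log(0.49) = -0.349541.
A* = -0.343406 + -0.349541 = -0.6929

-0.6929


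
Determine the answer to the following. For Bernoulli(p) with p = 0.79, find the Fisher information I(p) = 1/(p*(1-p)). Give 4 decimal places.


For Bernoulli(p), Fisher information is I(p) = 1/(p*(1-p)).
p = 0.79, 1-p = 0.21.
p*(1-p) = 0.1659.
I(p) = 1/0.1659 = 6.0277

6.0277


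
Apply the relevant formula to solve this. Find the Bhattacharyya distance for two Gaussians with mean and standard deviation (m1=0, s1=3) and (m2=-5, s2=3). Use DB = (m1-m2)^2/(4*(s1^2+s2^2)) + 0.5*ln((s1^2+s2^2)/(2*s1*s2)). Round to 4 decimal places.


Bhattacharyya distance between two Gaussians:
DB = (m1-m2)^2/(4*(s1^2+s2^2)) + (1/2)*ln((s1^2+s2^2)/(2*s1*s2)).
(m1-m2)^2 = (5)^2 = 25.
s1^2+s2^2 = 9 + 9 = 18.
term1 = 25/72 = 0.347222.
term2 = 0.5*ln(18/18.0) = 0.0.
DB = 0.347222 + 0.0 = 0.3472

0.3472


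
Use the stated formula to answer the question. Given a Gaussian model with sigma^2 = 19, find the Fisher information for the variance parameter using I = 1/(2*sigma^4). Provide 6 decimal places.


Fisher information for variance: I(sigma^2) = 1/(2*sigma^4).
sigma^2 = 19, so sigma^4 = 361.
I = 1/(2*361) = 1/722 = 0.001385

0.001385


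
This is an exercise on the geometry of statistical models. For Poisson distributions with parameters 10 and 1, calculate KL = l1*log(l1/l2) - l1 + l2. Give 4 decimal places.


KL divergence for Poisson:
KL = l1*log(l1/l2) - l1 + l2.
l1 = 10, l2 = 1.
log(10/1) = 2.302585.
l1*log(l1/l2) = 10 * 2.302585 = 23.025851.
KL = 23.025851 - 10 + 1 = 14.0259

14.0259


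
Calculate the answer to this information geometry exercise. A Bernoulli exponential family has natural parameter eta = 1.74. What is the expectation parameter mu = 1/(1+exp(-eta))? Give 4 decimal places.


Dual coordinate (expectation parameter) for Bernoulli:
mu = 1/(1+exp(-eta)).
eta = 1.74.
exp(-eta) = exp(-1.74) = 0.17552.
mu = 1/(1+0.17552) = 0.8507

0.8507


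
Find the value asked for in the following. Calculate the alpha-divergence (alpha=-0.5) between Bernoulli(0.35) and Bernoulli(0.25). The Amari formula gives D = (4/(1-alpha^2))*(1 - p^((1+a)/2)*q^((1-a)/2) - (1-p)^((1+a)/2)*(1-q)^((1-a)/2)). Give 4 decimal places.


Amari alpha-divergence:
D = (4/(1-alpha^2))*(1 - p^((1+a)/2)*q^((1-a)/2) - (1-p)^((1+a)/2)*(1-q)^((1-a)/2)).
alpha = -0.5, p = 0.35, q = 0.25.
e1 = (1+alpha)/2 = 0.25, e2 = (1-alpha)/2 = 0.75.
t1 = p^e1 * q^e2 = 0.35^0.25 * 0.25^0.75 = 0.271939.
t2 = (1-p)^e1 * (1-q)^e2 = 0.65^0.25 * 0.75^0.75 = 0.723643.
4/(1-alpha^2) = 5.333333.
D = 5.333333*(1 - 0.271939 - 0.723643) = 0.0236

0.0236


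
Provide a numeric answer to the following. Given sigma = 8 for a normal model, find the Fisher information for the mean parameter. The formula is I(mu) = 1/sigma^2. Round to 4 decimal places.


The Fisher information for the mean of a normal distribution is I(mu) = 1/sigma^2.
sigma = 8, so sigma^2 = 64.
I(mu) = 1/64 = 0.0156

0.0156


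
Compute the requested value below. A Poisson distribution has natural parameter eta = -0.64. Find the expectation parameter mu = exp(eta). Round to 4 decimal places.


Expectation parameter for Poisson exponential family:
mu = exp(eta).
eta = -0.64.
mu = exp(-0.64) = 0.5273

0.5273


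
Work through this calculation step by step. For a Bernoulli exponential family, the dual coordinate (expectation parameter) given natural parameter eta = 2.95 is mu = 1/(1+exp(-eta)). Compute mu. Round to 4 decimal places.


Dual coordinate (expectation parameter) for Bernoulli:
mu = 1/(1+exp(-eta)).
eta = 2.95.
exp(-eta) = exp(-2.95) = 0.05234.
mu = 1/(1+0.05234) = 0.9503

0.9503


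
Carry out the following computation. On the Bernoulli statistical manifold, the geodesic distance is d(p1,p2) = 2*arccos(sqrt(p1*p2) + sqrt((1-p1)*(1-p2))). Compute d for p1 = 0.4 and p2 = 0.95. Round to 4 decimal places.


Geodesic distance on Bernoulli manifold:
d(p1,p2) = 2*arccos(sqrt(p1*p2) + sqrt((1-p1)*(1-p2))).
sqrt(p1*p2) = sqrt(0.4*0.95) = 0.616441.
sqrt((1-p1)*(1-p2)) = sqrt(0.6*0.05) = 0.173205.
arg = 0.616441 + 0.173205 = 0.789646.
d = 2*arccos(0.789646) = 1.3211

1.3211


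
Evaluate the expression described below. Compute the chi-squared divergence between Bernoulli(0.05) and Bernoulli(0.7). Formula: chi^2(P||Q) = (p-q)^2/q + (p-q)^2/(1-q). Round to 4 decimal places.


Chi-squared divergence between Bernoulli distributions:
chi^2 = (p-q)^2/q + (p-q)^2/(1-q).
p = 0.05, q = 0.7, p-q = -0.65.
(p-q)^2 = 0.4225.
term1 = 0.4225/0.7 = 0.603571.
term2 = 0.4225/0.3 = 1.408333.
chi^2 = 0.603571 + 1.408333 = 2.0119

2.0119


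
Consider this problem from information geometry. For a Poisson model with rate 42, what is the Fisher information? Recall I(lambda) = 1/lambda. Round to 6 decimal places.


Fisher information for Poisson: I(lambda) = 1/lambda.
lambda = 42.
I(lambda) = 1/42 = 0.023810

0.023810


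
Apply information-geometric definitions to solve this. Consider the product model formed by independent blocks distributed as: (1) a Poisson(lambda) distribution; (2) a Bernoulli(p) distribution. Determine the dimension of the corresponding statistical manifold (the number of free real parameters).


The dimension of a statistical manifold equals the number of free
(independent) real parameters of the model. For a product of independent
blocks the parameter counts add.
- Poisson (lambda): 1.
- Bernoulli (p): 1.
Total = 1 + 1 = 2.
Dimension = 2

2


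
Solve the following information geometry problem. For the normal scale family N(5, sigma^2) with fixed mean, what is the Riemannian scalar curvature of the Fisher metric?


This family has a single free parameter, so its statistical manifold
is 1-dimensional. The Riemann curvature tensor of any 1-dimensional
Riemannian manifold vanishes identically, so R = 0.

0


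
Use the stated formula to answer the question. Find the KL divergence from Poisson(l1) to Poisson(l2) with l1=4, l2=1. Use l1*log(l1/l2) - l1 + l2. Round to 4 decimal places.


KL divergence for Poisson:
KL = l1*log(l1/l2) - l1 + l2.
l1 = 4, l2 = 1.
log(4/1) = 1.386294.
l1*log(l1/l2) = 4 * 1.386294 = 5.545177.
KL = 5.545177 - 4 + 1 = 2.5452

2.5452


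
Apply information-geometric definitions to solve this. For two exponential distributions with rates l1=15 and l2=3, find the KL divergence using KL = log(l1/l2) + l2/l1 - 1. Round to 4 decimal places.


KL divergence for exponential family:
KL = log(l1/l2) + l2/l1 - 1.
log(15/3) = 1.609438.
3/15 = 0.2.
KL = 1.609438 + 0.2 - 1 = 0.8094

0.8094


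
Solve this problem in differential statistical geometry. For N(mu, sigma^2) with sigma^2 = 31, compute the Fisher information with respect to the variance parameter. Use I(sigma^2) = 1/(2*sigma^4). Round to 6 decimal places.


Fisher information for variance: I(sigma^2) = 1/(2*sigma^4).
sigma^2 = 31, so sigma^4 = 961.
I = 1/(2*961) = 1/1922 = 0.000520

0.000520


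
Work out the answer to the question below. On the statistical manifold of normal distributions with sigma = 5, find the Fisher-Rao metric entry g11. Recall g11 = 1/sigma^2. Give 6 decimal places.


For the 2-parameter normal family, the Fisher metric has:
  g11 = 1/sigma^2, g22 = 2/sigma^2.
sigma = 5, sigma^2 = 25.
g11 = 0.040000

0.040000


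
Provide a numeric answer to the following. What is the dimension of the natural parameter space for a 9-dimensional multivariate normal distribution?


Exponential family dimension calculation:
For 9-dim MVN: mean has 9 params, covariance has 9*10/2 = 45 unique entries.
Total dim = 9 + 45 = 54.

54


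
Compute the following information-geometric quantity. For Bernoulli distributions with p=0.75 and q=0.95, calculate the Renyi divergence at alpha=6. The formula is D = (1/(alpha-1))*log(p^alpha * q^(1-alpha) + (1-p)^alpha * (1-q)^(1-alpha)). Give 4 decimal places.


Renyi divergence of order alpha between Bernoulli distributions:
D = (1/(alpha-1))*log(p^alpha * q^(1-alpha) + (1-p)^alpha * (1-q)^(1-alpha)).
alpha = 6, p = 0.75, q = 0.95.
p^alpha * q^(1-alpha) = 0.75^6 * 0.95^-5 = 0.230012.
(1-p)^alpha * (1-q)^(1-alpha) = 0.25^6 * 0.05^-5 = 781.25.
sum = 0.230012 + 781.25 = 781.480012.
D = (1/5)*log(781.480012) = 1.3322

1.3322


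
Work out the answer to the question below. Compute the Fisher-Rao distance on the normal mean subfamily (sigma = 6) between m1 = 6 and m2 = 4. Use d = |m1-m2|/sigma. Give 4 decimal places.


On the fixed-variance normal subfamily, geodesic distance = |m1-m2|/sigma.
|6 - 4| = 2.
sigma = 6.
d = 2/6 = 0.3333

0.3333


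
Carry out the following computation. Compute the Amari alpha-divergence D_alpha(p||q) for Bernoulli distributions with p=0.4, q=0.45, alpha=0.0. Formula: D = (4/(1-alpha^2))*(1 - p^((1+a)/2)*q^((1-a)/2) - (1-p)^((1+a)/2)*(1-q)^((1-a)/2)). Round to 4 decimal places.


Amari alpha-divergence:
D = (4/(1-alpha^2))*(1 - p^((1+a)/2)*q^((1-a)/2) - (1-p)^((1+a)/2)*(1-q)^((1-a)/2)).
alpha = 0.0, p = 0.4, q = 0.45.
e1 = (1+alpha)/2 = 0.5, e2 = (1-alpha)/2 = 0.5.
t1 = p^e1 * q^e2 = 0.4^0.5 * 0.45^0.5 = 0.424264.
t2 = (1-p)^e1 * (1-q)^e2 = 0.6^0.5 * 0.55^0.5 = 0.574456.
4/(1-alpha^2) = 4.0.
D = 4.0*(1 - 0.424264 - 0.574456) = 0.0051

0.0051


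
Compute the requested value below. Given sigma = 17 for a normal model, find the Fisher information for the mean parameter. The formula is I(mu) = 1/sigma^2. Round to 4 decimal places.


The Fisher information for the mean of a normal distribution is I(mu) = 1/sigma^2.
sigma = 17, so sigma^2 = 289.
I(mu) = 1/289 = 0.0035

0.0035


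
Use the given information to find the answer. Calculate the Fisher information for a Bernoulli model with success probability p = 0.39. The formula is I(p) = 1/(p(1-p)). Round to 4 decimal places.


For Bernoulli(p), Fisher information is I(p) = 1/(p*(1-p)).
p = 0.39, 1-p = 0.61.
p*(1-p) = 0.2379.
I(p) = 1/0.2379 = 4.2034

4.2034
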